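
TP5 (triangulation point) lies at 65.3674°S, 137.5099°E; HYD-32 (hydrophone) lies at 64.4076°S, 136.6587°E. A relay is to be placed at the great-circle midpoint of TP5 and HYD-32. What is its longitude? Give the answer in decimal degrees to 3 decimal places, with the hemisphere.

137.077°E

Bx = cos φ₂ cos Δλ = 0.431918,  By = cos φ₂ sin Δλ = -0.006417
φₘ = atan2(sin φ₁ + sin φ₂, √((cos φ₁ + Bx)² + By²)) = -64.88811°
λₘ = λ₁ + atan2(By, cos φ₁ + Bx) = 137.07669°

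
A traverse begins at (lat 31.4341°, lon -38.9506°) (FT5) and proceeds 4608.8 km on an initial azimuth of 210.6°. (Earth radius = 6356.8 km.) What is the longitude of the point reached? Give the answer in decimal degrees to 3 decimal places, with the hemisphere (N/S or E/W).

58.776°W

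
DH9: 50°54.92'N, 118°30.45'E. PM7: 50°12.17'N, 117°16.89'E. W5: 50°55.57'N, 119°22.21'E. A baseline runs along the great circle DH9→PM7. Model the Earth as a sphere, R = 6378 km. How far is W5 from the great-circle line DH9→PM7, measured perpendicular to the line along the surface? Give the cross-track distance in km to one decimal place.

DH9: φ = +50.91533°, λ = +118.50750°
PM7: φ = +50.20283°, λ = +117.28150°
W5: φ = +50.92617°, λ = +119.37017°
δ₁₃ = central angle DH9→W5 = 0.009493 rad  (haversine)
θ₁₃ = bearing DH9→W5 = 88.524°,  θ₁₂ = bearing DH9→PM7 = 228.022°
dₓₜ = R·arcsin(sin δ₁₃ · sin(θ₁₃ − θ₁₂)) = 6378·arcsin(0.00949·sin(-139.498°)) = -39.324 km
|dₓₜ| = 39.324 km

39.3 km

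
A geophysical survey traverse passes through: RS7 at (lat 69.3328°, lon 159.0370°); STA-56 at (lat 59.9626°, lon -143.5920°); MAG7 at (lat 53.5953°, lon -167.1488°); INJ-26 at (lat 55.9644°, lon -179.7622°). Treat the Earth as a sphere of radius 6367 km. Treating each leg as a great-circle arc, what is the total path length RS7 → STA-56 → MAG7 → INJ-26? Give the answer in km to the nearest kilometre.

RS7→STA-56: c = 0.438835 rad, d = 2794.06 km
STA-56→MAG7: c = 0.249345 rad, d = 1587.58 km
MAG7→INJ-26: c = 0.133302 rad, d = 848.74 km
Total = 2794.06 + 1587.58 + 848.74 = 5230.38 km

5230 km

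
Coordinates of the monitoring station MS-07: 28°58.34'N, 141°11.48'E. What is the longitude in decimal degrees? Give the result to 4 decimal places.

141° + 11.48′/60 = 141 + 0.19133 = 141.1913°

141.1913°E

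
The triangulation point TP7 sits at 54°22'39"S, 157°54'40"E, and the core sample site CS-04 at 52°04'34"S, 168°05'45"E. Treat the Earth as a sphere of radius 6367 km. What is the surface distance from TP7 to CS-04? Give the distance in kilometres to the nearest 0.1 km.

723.4 km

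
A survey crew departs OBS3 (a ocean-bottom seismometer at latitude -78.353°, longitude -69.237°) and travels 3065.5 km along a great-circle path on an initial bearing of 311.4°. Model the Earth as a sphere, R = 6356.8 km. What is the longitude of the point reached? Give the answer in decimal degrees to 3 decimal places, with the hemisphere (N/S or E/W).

δ = d/R = 3065.5/6356.8 = 0.482239 rad
φ₂ = arcsin(sin φ₁ cos δ + cos φ₁ sin δ cos θ)
   = arcsin(-0.97941·0.88596 + 0.20188·0.46376·0.66131) = -53.68769°
λ₂ = λ₁ + atan2(sin θ sin δ cos φ₁, cos δ − sin φ₁ sin φ₂) = -105.21266°

105.213°W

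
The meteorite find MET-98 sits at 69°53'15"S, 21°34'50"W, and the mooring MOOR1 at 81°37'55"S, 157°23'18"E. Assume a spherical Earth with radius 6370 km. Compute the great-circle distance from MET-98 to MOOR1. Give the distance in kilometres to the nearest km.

MET-98: φ = -69.88750°, λ = -21.58056°
MOOR1: φ = -81.63194°, λ = +157.38833°
Δφ = -11.7444°,  Δλ = 178.9689°
a = sin²(Δφ/2) + cos φ₁ cos φ₂ sin²(Δλ/2) = 0.060506
c = 2·arcsin(√a) = 0.497062 rad = 28.4796°
d = R·c = 6370 × 0.497062 = 3166.3 km

3166 km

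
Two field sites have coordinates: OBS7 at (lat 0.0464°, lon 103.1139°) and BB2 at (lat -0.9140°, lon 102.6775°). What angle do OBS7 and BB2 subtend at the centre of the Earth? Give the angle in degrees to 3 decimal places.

1.055°

Δφ = -0.9604°,  Δλ = -0.4364°
a = sin²(Δφ/2) + cos φ₁ cos φ₂ sin²(Δλ/2) = 0.000085
c = 2·arcsin(√a) = 0.018411 rad = 1.0549°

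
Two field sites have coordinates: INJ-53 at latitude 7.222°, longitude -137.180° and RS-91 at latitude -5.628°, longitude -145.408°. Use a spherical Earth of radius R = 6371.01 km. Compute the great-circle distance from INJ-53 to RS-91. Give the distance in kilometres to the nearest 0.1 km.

Δφ = -12.8500°,  Δλ = -8.2280°
a = sin²(Δφ/2) + cos φ₁ cos φ₂ sin²(Δλ/2) = 0.017604
c = 2·arcsin(√a) = 0.266141 rad = 15.2488°
d = R·c = 6371.01 × 0.266141 = 1695.6 km

1695.6 km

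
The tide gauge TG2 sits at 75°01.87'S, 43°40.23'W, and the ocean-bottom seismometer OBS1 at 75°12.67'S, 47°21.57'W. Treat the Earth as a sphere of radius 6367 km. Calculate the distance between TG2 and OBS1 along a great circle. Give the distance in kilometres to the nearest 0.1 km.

TG2: φ = -75.03117°, λ = -43.67050°
OBS1: φ = -75.21117°, λ = -47.35950°
Δφ = -0.1800°,  Δλ = -3.6890°
a = sin²(Δφ/2) + cos φ₁ cos φ₂ sin²(Δλ/2) = 0.000071
c = 2·arcsin(√a) = 0.016825 rad = 0.9640°
d = R·c = 6367 × 0.016825 = 107.1 km

107.1 km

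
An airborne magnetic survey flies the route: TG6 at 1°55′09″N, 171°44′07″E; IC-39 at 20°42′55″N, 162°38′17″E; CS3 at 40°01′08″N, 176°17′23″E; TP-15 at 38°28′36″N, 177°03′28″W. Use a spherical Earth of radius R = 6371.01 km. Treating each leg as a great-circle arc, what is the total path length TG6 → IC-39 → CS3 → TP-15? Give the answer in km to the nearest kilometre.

TG6: φ = +1.91917°, λ = +171.73528°
IC-39: φ = +20.71528°, λ = +162.63806°
CS3: φ = +40.01889°, λ = +176.28972°
TP-15: φ = +38.47667°, λ = -177.05778°
TG6→IC-39: c = 0.362784 rad, d = 2311.30 km
IC-39→CS3: c = 0.393578 rad, d = 2507.49 km
CS3→TP-15: c = 0.093831 rad, d = 597.80 km
Total = 2311.30 + 2507.49 + 597.80 = 5416.59 km

5417 km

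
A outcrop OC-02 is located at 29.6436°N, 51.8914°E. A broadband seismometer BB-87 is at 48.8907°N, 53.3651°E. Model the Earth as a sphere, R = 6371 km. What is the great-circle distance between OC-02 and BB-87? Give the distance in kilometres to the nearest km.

2144 km

Δφ = 19.2471°,  Δλ = 1.4737°
a = sin²(Δφ/2) + cos φ₁ cos φ₂ sin²(Δλ/2) = 0.028042
c = 2·arcsin(√a) = 0.336498 rad = 19.2799°
d = R·c = 6371 × 0.336498 = 2143.8 km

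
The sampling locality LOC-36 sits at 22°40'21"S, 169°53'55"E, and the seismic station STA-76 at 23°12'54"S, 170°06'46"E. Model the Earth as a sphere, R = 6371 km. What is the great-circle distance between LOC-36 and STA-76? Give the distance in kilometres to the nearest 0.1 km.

LOC-36: φ = -22.67250°, λ = +169.89861°
STA-76: φ = -23.21500°, λ = +170.11278°
Δφ = -0.5425°,  Δλ = 0.2142°
a = sin²(Δφ/2) + cos φ₁ cos φ₂ sin²(Δλ/2) = 0.000025
c = 2·arcsin(√a) = 0.010075 rad = 0.5772°
d = R·c = 6371 × 0.010075 = 64.2 km

64.2 km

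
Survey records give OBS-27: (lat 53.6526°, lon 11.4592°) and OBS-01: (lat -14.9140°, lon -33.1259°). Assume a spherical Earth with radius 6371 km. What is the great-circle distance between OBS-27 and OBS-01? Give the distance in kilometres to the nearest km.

Δφ = -68.5666°,  Δλ = -44.5851°
a = sin²(Δφ/2) + cos φ₁ cos φ₂ sin²(Δλ/2) = 0.399701
c = 2·arcsin(√a) = 1.368829 rad = 78.4281°
d = R·c = 6371 × 1.368829 = 8720.8 km

8721 km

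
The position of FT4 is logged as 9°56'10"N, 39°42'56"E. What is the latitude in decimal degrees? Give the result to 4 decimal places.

9° + 56′/60 + 10″/3600 = 9 + 0.93333 + 0.00278 = 9.9361°

9.9361°N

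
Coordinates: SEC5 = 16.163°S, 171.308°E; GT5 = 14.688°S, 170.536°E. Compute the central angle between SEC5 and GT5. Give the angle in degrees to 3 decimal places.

Δφ = 1.4750°,  Δλ = -0.7720°
a = sin²(Δφ/2) + cos φ₁ cos φ₂ sin²(Δλ/2) = 0.000208
c = 2·arcsin(√a) = 0.028834 rad = 1.6521°

1.652°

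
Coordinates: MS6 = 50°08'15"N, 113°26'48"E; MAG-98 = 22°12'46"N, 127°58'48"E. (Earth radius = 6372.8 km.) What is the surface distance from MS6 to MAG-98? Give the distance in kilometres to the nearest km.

3355 km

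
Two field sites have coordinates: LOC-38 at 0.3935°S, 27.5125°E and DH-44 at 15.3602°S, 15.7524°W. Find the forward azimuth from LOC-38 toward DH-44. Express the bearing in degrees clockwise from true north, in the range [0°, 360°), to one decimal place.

248.5°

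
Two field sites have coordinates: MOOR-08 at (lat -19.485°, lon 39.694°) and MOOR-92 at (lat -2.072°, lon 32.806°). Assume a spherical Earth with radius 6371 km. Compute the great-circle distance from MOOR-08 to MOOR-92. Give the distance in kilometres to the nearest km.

Δφ = 17.4130°,  Δλ = -6.8880°
a = sin²(Δφ/2) + cos φ₁ cos φ₂ sin²(Δλ/2) = 0.026314
c = 2·arcsin(√a) = 0.325869 rad = 18.6709°
d = R·c = 6371 × 0.325869 = 2076.1 km

2076 km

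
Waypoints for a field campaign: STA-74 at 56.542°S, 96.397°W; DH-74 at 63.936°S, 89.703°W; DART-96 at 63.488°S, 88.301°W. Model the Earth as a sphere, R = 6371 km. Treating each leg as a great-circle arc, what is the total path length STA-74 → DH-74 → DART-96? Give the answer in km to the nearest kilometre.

985 km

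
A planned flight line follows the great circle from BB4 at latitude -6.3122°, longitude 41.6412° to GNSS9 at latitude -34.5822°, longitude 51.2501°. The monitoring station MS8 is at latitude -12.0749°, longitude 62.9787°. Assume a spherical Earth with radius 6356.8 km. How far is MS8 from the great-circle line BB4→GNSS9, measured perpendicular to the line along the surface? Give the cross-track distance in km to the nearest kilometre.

δ₁₃ = central angle BB4→MS8 = 0.380921 rad  (haversine)
θ₁₃ = bearing BB4→MS8 = 106.852°,  θ₁₂ = bearing BB4→GNSS9 = 163.860°
dₓₜ = R·arcsin(sin δ₁₃ · sin(θ₁₃ − θ₁₂)) = 6356.8·arcsin(0.37178·sin(-57.008°)) = -2015.835 km
|dₓₜ| = 2015.835 km

2016 km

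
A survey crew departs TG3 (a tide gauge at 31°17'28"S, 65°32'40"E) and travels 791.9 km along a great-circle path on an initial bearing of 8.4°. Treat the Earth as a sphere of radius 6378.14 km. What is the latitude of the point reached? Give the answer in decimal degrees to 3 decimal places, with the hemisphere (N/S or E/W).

24.249°S

TG3: φ = -31.29111°, λ = +65.54444°
δ = d/R = 791.9/6378.14 = 0.124158 rad
φ₂ = arcsin(sin φ₁ cos δ + cos φ₁ sin δ cos θ)
   = arcsin(-0.51939·0.99230 + 0.85454·0.12384·0.98927) = -24.24868°
λ₂ = λ₁ + atan2(sin θ sin δ cos φ₁, cos δ − sin φ₁ sin φ₂) = 66.68135°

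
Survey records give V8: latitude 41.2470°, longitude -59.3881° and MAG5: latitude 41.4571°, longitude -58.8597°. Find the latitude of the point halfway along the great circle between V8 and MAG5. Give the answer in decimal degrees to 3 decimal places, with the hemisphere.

Bx = cos φ₂ cos Δλ = 0.749420,  By = cos φ₂ sin Δλ = 0.006912
φₘ = atan2(sin φ₁ + sin φ₂, √((cos φ₁ + Bx)² + By²)) = 41.35235°
λₘ = λ₁ + atan2(By, cos φ₁ + Bx) = -59.12433°

41.352°N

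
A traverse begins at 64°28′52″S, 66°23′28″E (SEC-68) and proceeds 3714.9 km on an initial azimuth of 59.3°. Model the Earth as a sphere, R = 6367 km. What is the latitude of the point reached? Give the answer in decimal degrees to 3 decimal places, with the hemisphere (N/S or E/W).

39.196°S

SEC-68: φ = -64.48111°, λ = +66.39111°
δ = d/R = 3714.9/6367 = 0.583462 rad
φ₂ = arcsin(sin φ₁ cos δ + cos φ₁ sin δ cos θ)
   = arcsin(-0.90244·0.83456 + 0.43081·0.55092·0.51054) = -39.19574°
λ₂ = λ₁ + atan2(sin θ sin δ cos φ₁, cos δ − sin φ₁ sin φ₂) = 104.07039°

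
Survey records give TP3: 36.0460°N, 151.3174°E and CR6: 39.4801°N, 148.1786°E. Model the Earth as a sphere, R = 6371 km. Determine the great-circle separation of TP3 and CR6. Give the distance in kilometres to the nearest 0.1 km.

471.0 km

Δφ = 3.4341°,  Δλ = -3.1388°
a = sin²(Δφ/2) + cos φ₁ cos φ₂ sin²(Δλ/2) = 0.001366
c = 2·arcsin(√a) = 0.073934 rad = 4.2361°
d = R·c = 6371 × 0.073934 = 471.0 km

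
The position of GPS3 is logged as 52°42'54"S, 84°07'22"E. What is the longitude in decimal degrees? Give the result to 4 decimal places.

84.1228°E

84° + 7′/60 + 22″/3600 = 84 + 0.11667 + 0.00611 = 84.1228°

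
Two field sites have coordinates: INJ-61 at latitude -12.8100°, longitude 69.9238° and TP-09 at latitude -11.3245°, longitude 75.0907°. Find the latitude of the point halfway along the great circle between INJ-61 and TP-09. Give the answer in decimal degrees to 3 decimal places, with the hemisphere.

Bx = cos φ₂ cos Δλ = 0.976546,  By = cos φ₂ sin Δλ = 0.088304
φₘ = atan2(sin φ₁ + sin φ₂, √((cos φ₁ + Bx)² + By²)) = -12.07917°
λₘ = λ₁ + atan2(By, cos φ₁ + Bx) = 72.51441°

12.079°S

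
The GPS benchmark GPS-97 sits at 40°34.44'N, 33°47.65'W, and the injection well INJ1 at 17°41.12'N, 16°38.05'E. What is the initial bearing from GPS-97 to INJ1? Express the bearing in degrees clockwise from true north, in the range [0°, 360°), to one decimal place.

102.6°

GPS-97: φ = +40.57400°, λ = -33.79417°
INJ1: φ = +17.68533°, λ = +16.63417°
Δλ = 50.4283°
y = sin Δλ · cos φ₂ = 0.734398
x = cos φ₁ sin φ₂ − sin φ₁ cos φ₂ cos Δλ = -0.164021
θ = atan2(y, x) = 102.5898° → 102.5898° (mod 360°)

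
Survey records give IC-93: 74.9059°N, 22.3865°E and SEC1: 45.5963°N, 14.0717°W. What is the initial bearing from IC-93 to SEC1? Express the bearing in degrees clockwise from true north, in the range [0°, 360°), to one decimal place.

229.3°

Δλ = -36.4582°
y = sin Δλ · cos φ₂ = -0.415793
x = cos φ₁ sin φ₂ − sin φ₁ cos φ₂ cos Δλ = -0.357313
θ = atan2(y, x) = -130.6743° → 229.3257° (mod 360°)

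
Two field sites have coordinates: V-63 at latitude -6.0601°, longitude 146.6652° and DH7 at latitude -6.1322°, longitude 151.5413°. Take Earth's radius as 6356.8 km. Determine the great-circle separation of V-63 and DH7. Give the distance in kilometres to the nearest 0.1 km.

538.0 km

Δφ = -0.0721°,  Δλ = 4.8761°
a = sin²(Δφ/2) + cos φ₁ cos φ₂ sin²(Δλ/2) = 0.001790
c = 2·arcsin(√a) = 0.084632 rad = 4.8490°
d = R·c = 6356.8 × 0.084632 = 538.0 km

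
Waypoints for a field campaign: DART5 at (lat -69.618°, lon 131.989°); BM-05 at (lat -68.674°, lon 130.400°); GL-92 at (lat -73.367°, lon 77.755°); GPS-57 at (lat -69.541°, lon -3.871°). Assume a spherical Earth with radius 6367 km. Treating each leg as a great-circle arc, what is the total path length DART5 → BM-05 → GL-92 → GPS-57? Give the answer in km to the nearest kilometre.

DART5→BM-05: c = 0.019206 rad, d = 122.28 km
BM-05→GL-92: c = 0.298730 rad, d = 1902.02 km
GL-92→GPS-57: c = 0.421953 rad, d = 2686.58 km
Total = 122.28 + 1902.02 + 2686.58 = 4710.88 km

4711 km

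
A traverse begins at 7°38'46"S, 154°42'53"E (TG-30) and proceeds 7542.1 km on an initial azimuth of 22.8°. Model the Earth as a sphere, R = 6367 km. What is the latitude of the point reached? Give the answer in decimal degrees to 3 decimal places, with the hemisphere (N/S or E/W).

TG-30: φ = -7.64611°, λ = +154.71472°
δ = d/R = 7542.1/6367 = 1.184561 rad
φ₂ = arcsin(sin φ₁ cos δ + cos φ₁ sin δ cos θ)
   = arcsin(-0.13305·0.37670 + 0.99111·0.92633·0.92186) = 52.77238°
λ₂ = λ₁ + atan2(sin θ sin δ cos φ₁, cos δ − sin φ₁ sin φ₂) = -168.88994°

52.772°N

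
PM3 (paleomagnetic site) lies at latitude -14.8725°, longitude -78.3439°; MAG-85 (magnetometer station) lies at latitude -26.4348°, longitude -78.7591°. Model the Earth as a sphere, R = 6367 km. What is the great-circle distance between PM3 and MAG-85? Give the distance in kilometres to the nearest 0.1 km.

1285.6 km

Δφ = -11.5623°,  Δλ = -0.4152°
a = sin²(Δφ/2) + cos φ₁ cos φ₂ sin²(Δλ/2) = 0.010158
c = 2·arcsin(√a) = 0.201914 rad = 11.5688°
d = R·c = 6367 × 0.201914 = 1285.6 km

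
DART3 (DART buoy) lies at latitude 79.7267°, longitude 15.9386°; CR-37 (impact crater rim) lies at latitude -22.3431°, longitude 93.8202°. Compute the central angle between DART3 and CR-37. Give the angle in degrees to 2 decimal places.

109.84°

Δφ = -102.0698°,  Δλ = 77.8816°
a = sin²(Δφ/2) + cos φ₁ cos φ₂ sin²(Δλ/2) = 0.669714
c = 2·arcsin(√a) = 1.917105 rad = 109.8420°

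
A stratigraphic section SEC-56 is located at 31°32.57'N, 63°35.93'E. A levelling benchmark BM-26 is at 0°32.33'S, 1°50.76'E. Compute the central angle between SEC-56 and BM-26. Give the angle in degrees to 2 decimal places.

66.52°

SEC-56: φ = +31.54283°, λ = +63.59883°
BM-26: φ = -0.53883°, λ = +1.84600°
Δφ = -32.0817°,  Δλ = -61.7528°
a = sin²(Δφ/2) + cos φ₁ cos φ₂ sin²(Δλ/2) = 0.300794
c = 2·arcsin(√a) = 1.161012 rad = 66.5211°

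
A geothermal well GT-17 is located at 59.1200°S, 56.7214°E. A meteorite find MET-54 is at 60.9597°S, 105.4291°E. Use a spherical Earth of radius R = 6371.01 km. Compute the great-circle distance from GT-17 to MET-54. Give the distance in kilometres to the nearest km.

Δφ = -1.8397°,  Δλ = 48.7077°
a = sin²(Δφ/2) + cos φ₁ cos φ₂ sin²(Δλ/2) = 0.042624
c = 2·arcsin(√a) = 0.415902 rad = 23.8294°
d = R·c = 6371.01 × 0.415902 = 2649.7 km

2650 km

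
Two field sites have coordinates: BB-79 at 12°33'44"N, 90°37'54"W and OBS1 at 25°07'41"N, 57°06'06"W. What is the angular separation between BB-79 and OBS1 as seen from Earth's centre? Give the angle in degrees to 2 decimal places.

34.00°

BB-79: φ = +12.56222°, λ = -90.63167°
OBS1: φ = +25.12806°, λ = -57.10167°
Δφ = 12.5658°,  Δλ = 33.5300°
a = sin²(Δφ/2) + cos φ₁ cos φ₂ sin²(Δλ/2) = 0.085501
c = 2·arcsin(√a) = 0.593482 rad = 34.0040°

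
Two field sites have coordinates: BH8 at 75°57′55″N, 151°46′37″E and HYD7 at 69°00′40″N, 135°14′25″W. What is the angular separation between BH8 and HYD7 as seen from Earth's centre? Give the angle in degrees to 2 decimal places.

21.38°

BH8: φ = +75.96528°, λ = +151.77694°
HYD7: φ = +69.01111°, λ = -135.24028°
Δφ = -6.9542°,  Δλ = 72.9828°
a = sin²(Δφ/2) + cos φ₁ cos φ₂ sin²(Δλ/2) = 0.034400
c = 2·arcsin(√a) = 0.373102 rad = 21.3772°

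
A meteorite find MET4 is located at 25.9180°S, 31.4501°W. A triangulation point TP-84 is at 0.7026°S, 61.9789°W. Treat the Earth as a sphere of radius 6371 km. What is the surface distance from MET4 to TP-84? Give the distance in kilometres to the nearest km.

4307 km

Δφ = 25.2154°,  Δλ = -30.5288°
a = sin²(Δφ/2) + cos φ₁ cos φ₂ sin²(Δλ/2) = 0.109981
c = 2·arcsin(√a) = 0.676068 rad = 38.7359°
d = R·c = 6371 × 0.676068 = 4307.2 km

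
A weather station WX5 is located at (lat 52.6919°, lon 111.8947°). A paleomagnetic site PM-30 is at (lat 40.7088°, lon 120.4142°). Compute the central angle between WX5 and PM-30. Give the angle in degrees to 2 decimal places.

13.31°

Δφ = -11.9831°,  Δλ = 8.5195°
a = sin²(Δφ/2) + cos φ₁ cos φ₂ sin²(Δλ/2) = 0.013430
c = 2·arcsin(√a) = 0.232301 rad = 13.3099°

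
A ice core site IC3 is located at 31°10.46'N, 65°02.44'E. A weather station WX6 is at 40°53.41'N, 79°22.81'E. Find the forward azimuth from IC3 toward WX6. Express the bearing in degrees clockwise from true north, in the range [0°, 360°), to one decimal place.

46.0°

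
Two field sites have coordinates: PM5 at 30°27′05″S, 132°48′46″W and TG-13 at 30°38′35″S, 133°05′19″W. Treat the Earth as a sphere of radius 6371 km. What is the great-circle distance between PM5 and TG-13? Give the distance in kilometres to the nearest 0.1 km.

PM5: φ = -30.45139°, λ = -132.81278°
TG-13: φ = -30.64306°, λ = -133.08861°
Δφ = -0.1917°,  Δλ = -0.2758°
a = sin²(Δφ/2) + cos φ₁ cos φ₂ sin²(Δλ/2) = 0.000007
c = 2·arcsin(√a) = 0.005327 rad = 0.3052°
d = R·c = 6371 × 0.005327 = 33.9 km

33.9 km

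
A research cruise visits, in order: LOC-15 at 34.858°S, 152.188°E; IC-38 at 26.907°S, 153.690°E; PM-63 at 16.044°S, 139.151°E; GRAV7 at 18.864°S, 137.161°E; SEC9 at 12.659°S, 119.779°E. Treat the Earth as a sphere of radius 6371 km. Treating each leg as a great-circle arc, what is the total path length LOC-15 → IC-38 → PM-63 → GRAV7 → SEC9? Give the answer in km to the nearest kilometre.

LOC-15→IC-38: c = 0.140577 rad, d = 895.62 km
IC-38→PM-63: c = 0.302359 rad, d = 1926.33 km
PM-63→GRAV7: c = 0.059329 rad, d = 377.99 km
GRAV7→SEC9: c = 0.311160 rad, d = 1982.40 km
Total = 895.62 + 1926.33 + 377.99 + 1982.40 = 5182.33 km

5182 km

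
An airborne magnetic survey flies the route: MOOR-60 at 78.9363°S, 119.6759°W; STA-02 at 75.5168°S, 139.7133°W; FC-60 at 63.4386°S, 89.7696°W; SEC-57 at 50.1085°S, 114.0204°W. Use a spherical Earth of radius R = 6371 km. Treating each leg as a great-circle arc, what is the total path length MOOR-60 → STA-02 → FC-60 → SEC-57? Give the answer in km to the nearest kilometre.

MOOR-60→STA-02: c = 0.096842 rad, d = 616.98 km
STA-02→FC-60: c = 0.353984 rad, d = 2255.23 km
FC-60→SEC-57: c = 0.324684 rad, d = 2068.56 km
Total = 616.98 + 2255.23 + 2068.56 = 4940.77 km

4941 km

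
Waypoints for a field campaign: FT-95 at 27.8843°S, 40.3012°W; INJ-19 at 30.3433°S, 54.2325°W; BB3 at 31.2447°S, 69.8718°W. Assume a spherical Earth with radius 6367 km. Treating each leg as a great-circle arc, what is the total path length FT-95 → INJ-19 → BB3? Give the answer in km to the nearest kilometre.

2874 km

FT-95→INJ-19: c = 0.216566 rad, d = 1378.87 km
INJ-19→BB3: c = 0.234805 rad, d = 1495.00 km
Total = 1378.87 + 1495.00 = 2873.88 km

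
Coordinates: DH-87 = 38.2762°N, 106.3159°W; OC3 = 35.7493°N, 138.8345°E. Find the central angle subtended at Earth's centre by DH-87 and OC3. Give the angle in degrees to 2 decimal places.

Δφ = -2.5269°,  Δλ = -114.8496°
a = sin²(Δφ/2) + cos φ₁ cos φ₂ sin²(Δλ/2) = 0.452916
c = 2·arcsin(√a) = 1.476489 rad = 84.5966°

84.60°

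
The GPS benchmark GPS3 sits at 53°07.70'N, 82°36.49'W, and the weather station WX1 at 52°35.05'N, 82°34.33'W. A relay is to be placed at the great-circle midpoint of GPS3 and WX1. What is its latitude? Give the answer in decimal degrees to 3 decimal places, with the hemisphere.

GPS3: φ = +53.12833°, λ = -82.60817°
WX1: φ = +52.58417°, λ = -82.57217°
Bx = cos φ₂ cos Δλ = 0.607595,  By = cos φ₂ sin Δλ = 0.000382
φₘ = atan2(sin φ₁ + sin φ₂, √((cos φ₁ + Bx)² + By²)) = 52.85625°
λₘ = λ₁ + atan2(By, cos φ₁ + Bx) = -82.59005°

52.856°N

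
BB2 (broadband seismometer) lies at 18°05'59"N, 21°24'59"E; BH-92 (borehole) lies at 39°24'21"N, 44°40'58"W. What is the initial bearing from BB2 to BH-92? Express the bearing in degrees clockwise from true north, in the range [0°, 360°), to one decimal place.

305.6°

BB2: φ = +18.09972°, λ = +21.41639°
BH-92: φ = +39.40583°, λ = -44.68278°
Δλ = -66.0992°
y = sin Δλ · cos φ₂ = -0.706411
x = cos φ₁ sin φ₂ − sin φ₁ cos φ₂ cos Δλ = 0.506141
θ = atan2(y, x) = -54.3785° → 305.6215° (mod 360°)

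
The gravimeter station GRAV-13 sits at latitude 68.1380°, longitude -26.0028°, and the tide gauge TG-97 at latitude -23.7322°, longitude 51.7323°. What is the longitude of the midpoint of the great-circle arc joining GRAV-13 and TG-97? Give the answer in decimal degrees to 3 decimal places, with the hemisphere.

31.636°E

Bx = cos φ₂ cos Δλ = 0.194468,  By = cos φ₂ sin Δλ = 0.894543
φₘ = atan2(sin φ₁ + sin φ₂, √((cos φ₁ + Bx)² + By²)) = 26.39658°
λₘ = λ₁ + atan2(By, cos φ₁ + Bx) = 31.63620°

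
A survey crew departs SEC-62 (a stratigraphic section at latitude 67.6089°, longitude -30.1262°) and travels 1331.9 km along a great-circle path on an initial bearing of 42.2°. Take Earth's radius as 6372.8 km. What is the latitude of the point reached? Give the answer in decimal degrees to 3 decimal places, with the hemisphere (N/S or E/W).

δ = d/R = 1331.9/6372.8 = 0.208998 rad
φ₂ = arcsin(sin φ₁ cos δ + cos φ₁ sin δ cos θ)
   = arcsin(0.92461·0.97824 + 0.38093·0.20748·0.74080) = 74.37270°
λ₂ = λ₁ + atan2(sin θ sin δ cos φ₁, cos δ − sin φ₁ sin φ₂) = 1.02974°

74.373°N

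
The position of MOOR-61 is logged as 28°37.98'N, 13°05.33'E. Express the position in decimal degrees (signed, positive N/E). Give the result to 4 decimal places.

+28.6330°, +13.0888°

lat: 28.6330° N → +28.6330°
lon: 13.0888° E → +13.0888°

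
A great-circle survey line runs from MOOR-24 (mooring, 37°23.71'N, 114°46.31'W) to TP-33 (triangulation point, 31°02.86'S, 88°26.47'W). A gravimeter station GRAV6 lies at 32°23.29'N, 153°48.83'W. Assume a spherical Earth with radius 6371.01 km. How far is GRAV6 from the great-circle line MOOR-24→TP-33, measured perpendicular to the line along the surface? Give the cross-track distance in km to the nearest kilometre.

3169 km

MOOR-24: φ = +37.39517°, λ = -114.77183°
TP-33: φ = -31.04767°, λ = -88.44117°
GRAV6: φ = +32.38817°, λ = -153.81383°
δ₁₃ = central angle MOOR-24→GRAV6 = 0.561670 rad  (haversine)
θ₁₃ = bearing MOOR-24→GRAV6 = 272.932°,  θ₁₂ = bearing MOOR-24→TP-33 = 156.551°
dₓₜ = R·arcsin(sin δ₁₃ · sin(θ₁₃ − θ₁₂)) = 6371.01·arcsin(0.53260·sin(116.382°)) = 3168.864 km
|dₓₜ| = 3168.864 km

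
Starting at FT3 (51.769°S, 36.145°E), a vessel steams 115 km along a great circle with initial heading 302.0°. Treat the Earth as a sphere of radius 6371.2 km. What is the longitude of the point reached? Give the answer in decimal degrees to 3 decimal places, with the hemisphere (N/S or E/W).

δ = d/R = 115/6371.2 = 0.018050 rad
φ₂ = arcsin(sin φ₁ cos δ + cos φ₁ sin δ cos θ)
   = arcsin(-0.78552·0.99984 + 0.61883·0.01805·0.52992) = -51.21257°
λ₂ = λ₁ + atan2(sin θ sin δ cos φ₁, cos δ − sin φ₁ sin φ₂) = 34.74488°

34.745°E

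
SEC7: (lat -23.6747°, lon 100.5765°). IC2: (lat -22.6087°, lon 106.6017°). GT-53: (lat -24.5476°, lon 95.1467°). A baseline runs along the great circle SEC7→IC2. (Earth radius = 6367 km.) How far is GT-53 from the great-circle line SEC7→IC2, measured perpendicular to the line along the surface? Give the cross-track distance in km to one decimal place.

13.6 km

δ₁₃ = central angle SEC7→GT-53 = 0.087825 rad  (haversine)
θ₁₃ = bearing SEC7→GT-53 = 258.909°,  θ₁₂ = bearing SEC7→IC2 = 80.304°
dₓₜ = R·arcsin(sin δ₁₃ · sin(θ₁₃ − θ₁₂)) = 6367·arcsin(0.08771·sin(178.605°)) = 13.598 km
|dₓₜ| = 13.598 km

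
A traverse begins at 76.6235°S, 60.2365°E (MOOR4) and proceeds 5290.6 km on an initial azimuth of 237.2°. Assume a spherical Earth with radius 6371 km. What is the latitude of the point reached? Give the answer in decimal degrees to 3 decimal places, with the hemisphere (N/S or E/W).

δ = d/R = 5290.6/6371 = 0.830419 rad
φ₂ = arcsin(sin φ₁ cos δ + cos φ₁ sin δ cos θ)
   = arcsin(-0.97287·0.67457 + 0.23135·0.73821·-0.54171) = -48.48495°
λ₂ = λ₁ + atan2(sin θ sin δ cos φ₁, cos δ − sin φ₁ sin φ₂) = -50.34328°

48.485°S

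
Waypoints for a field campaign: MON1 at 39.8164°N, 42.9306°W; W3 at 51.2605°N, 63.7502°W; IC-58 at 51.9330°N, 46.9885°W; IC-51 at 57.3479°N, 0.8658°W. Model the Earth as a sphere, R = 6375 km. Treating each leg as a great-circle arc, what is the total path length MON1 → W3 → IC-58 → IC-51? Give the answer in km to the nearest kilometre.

6178 km

MON1→W3: c = 0.321592 rad, d = 2050.15 km
W3→IC-58: c = 0.181702 rad, d = 1158.35 km
IC-58→IC-51: c = 0.465835 rad, d = 2969.70 km
Total = 2050.15 + 1158.35 + 2969.70 = 6178.20 km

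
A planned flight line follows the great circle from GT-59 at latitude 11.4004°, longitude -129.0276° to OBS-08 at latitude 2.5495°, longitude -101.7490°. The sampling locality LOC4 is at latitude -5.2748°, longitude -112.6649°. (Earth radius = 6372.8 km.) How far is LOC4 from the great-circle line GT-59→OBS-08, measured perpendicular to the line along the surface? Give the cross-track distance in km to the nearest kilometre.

δ₁₃ = central angle GT-59→LOC4 = 0.406750 rad  (haversine)
θ₁₃ = bearing GT-59→LOC4 = 134.841°,  θ₁₂ = bearing GT-59→OBS-08 = 106.071°
dₓₜ = R·arcsin(sin δ₁₃ · sin(θ₁₃ − θ₁₂)) = 6372.8·arcsin(0.39563·sin(28.770°)) = 1220.937 km
|dₓₜ| = 1220.937 km

1221 km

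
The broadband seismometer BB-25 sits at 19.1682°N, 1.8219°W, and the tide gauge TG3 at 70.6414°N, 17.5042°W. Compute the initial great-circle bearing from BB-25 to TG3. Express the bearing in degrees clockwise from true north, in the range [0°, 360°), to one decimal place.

Δλ = -15.6823°
y = sin Δλ · cos φ₂ = -0.089600
x = cos φ₁ sin φ₂ − sin φ₁ cos φ₂ cos Δλ = 0.786368
θ = atan2(y, x) = -6.5003° → 353.4997° (mod 360°)

353.5°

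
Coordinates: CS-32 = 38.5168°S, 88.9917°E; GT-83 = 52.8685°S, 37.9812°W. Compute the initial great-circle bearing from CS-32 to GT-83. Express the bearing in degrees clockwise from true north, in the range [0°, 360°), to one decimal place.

209.6°

Δλ = -126.9729°
y = sin Δλ · cos φ₂ = -0.482265
x = cos φ₁ sin φ₂ − sin φ₁ cos φ₂ cos Δλ = -0.849881
θ = atan2(y, x) = -150.4272° → 209.5728° (mod 360°)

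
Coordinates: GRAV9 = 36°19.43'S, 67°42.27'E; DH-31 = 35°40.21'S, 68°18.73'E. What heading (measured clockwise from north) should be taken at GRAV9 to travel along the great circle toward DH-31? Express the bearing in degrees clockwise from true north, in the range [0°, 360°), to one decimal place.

GRAV9: φ = -36.32383°, λ = +67.70450°
DH-31: φ = -35.67017°, λ = +68.31217°
Δλ = 0.6077°
y = sin Δλ · cos φ₂ = 0.008616
x = cos φ₁ sin φ₂ − sin φ₁ cos φ₂ cos Δλ = 0.011381
θ = atan2(y, x) = 37.1263° → 37.1263° (mod 360°)

37.1°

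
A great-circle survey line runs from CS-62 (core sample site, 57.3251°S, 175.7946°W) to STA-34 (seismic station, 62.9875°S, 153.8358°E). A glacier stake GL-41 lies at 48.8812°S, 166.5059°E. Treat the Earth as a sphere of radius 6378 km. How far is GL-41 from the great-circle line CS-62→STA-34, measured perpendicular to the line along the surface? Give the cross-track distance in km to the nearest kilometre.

1354 km

δ₁₃ = central angle CS-62→GL-41 = 0.235686 rad  (haversine)
θ₁₃ = bearing CS-62→GL-41 = 301.106°,  θ₁₂ = bearing CS-62→STA-34 = 236.649°
dₓₜ = R·arcsin(sin δ₁₃ · sin(θ₁₃ − θ₁₂)) = 6378·arcsin(0.23351·sin(64.457°)) = 1353.910 km
|dₓₜ| = 1353.910 km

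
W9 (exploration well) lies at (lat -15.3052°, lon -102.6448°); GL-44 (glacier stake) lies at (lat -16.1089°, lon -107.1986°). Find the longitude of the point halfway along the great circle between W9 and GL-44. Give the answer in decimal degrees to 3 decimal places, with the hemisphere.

Bx = cos φ₂ cos Δλ = 0.957703,  By = cos φ₂ sin Δλ = -0.076278
φₘ = atan2(sin φ₁ + sin φ₂, √((cos φ₁ + Bx)² + By²)) = -15.71885°
λₘ = λ₁ + atan2(By, cos φ₁ + Bx) = -104.91721°

104.917°W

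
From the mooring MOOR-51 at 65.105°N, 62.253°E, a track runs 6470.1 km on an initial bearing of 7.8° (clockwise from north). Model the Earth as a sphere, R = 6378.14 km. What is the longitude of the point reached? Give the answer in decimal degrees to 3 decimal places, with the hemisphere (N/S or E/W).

129.776°W

δ = d/R = 6470.1/6378.14 = 1.014418 rad
φ₂ = arcsin(sin φ₁ cos δ + cos φ₁ sin δ cos θ)
   = arcsin(0.90708·0.52811 + 0.42096·0.84917·0.99075) = 56.42888°
λ₂ = λ₁ + atan2(sin θ sin δ cos φ₁, cos δ − sin φ₁ sin φ₂) = -129.77632°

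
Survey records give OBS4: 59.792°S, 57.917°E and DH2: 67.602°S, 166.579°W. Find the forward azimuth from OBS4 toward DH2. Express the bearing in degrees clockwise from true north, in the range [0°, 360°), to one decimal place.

Δλ = 135.5040°
y = sin Δλ · cos φ₂ = 0.267054
x = cos φ₁ sin φ₂ − sin φ₁ cos φ₂ cos Δλ = -0.700069
θ = atan2(y, x) = 159.1197° → 159.1197° (mod 360°)

159.1°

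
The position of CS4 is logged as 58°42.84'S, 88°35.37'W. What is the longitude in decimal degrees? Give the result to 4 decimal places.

88° + 35.37′/60 = 88 + 0.58950 = 88.5895°

88.5895°W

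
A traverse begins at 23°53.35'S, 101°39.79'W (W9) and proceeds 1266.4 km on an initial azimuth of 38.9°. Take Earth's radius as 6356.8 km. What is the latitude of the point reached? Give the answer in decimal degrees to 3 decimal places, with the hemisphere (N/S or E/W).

14.841°S

W9: φ = -23.88917°, λ = -101.66317°
δ = d/R = 1266.4/6356.8 = 0.199220 rad
φ₂ = arcsin(sin φ₁ cos δ + cos φ₁ sin δ cos θ)
   = arcsin(-0.40497·0.98022 + 0.91433·0.19790·0.77824) = -14.84089°
λ₂ = λ₁ + atan2(sin θ sin δ cos φ₁, cos δ − sin φ₁ sin φ₂) = -94.27646°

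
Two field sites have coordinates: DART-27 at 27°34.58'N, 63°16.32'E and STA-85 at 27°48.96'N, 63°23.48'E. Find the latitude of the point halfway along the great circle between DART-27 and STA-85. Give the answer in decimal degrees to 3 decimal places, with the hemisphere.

27.696°N

DART-27: φ = +27.57633°, λ = +63.27200°
STA-85: φ = +27.81600°, λ = +63.39133°
Bx = cos φ₂ cos Δλ = 0.884449,  By = cos φ₂ sin Δλ = 0.001842
φₘ = atan2(sin φ₁ + sin φ₂, √((cos φ₁ + Bx)² + By²)) = 27.69618°
λₘ = λ₁ + atan2(By, cos φ₁ + Bx) = 63.33160°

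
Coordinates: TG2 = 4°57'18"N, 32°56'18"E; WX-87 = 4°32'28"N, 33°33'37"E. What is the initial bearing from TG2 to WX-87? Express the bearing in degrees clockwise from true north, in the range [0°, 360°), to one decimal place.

123.7°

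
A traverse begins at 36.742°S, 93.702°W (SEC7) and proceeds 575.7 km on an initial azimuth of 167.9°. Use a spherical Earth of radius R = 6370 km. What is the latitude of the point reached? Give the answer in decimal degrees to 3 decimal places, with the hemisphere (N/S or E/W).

41.797°S

δ = d/R = 575.7/6370 = 0.090377 rad
φ₂ = arcsin(sin φ₁ cos δ + cos φ₁ sin δ cos θ)
   = arcsin(-0.59821·0.99592 + 0.80134·0.09025·-0.97778) = -41.79660°
λ₂ = λ₁ + atan2(sin θ sin δ cos φ₁, cos δ − sin φ₁ sin φ₂) = -92.24786°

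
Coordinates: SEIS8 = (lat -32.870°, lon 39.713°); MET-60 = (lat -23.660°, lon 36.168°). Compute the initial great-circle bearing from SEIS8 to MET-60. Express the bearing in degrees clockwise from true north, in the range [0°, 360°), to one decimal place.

340.4°

Δλ = -3.5450°
y = sin Δλ · cos φ₂ = -0.056635
x = cos φ₁ sin φ₂ − sin φ₁ cos φ₂ cos Δλ = 0.159102
θ = atan2(y, x) = -19.5940° → 340.4060° (mod 360°)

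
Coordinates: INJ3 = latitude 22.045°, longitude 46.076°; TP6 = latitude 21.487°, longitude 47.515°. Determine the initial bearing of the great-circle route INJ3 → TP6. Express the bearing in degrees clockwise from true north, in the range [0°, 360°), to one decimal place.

112.4°

Δλ = 1.4390°
y = sin Δλ · cos φ₂ = 0.023367
x = cos φ₁ sin φ₂ − sin φ₁ cos φ₂ cos Δλ = -0.009629
θ = atan2(y, x) = 112.3944° → 112.3944° (mod 360°)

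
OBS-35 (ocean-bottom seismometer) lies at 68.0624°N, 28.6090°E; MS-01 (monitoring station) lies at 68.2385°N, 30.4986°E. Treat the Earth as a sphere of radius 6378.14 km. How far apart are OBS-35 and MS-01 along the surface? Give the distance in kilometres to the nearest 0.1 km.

Δφ = 0.1761°,  Δλ = 1.8896°
a = sin²(Δφ/2) + cos φ₁ cos φ₂ sin²(Δλ/2) = 0.000040
c = 2·arcsin(√a) = 0.012653 rad = 0.7249°
d = R·c = 6378.14 × 0.012653 = 80.7 km

80.7 km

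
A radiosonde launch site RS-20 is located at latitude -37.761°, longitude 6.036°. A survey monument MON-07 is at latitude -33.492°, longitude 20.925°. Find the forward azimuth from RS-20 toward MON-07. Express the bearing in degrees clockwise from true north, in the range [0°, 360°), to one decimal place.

75.0°

Δλ = 14.8890°
y = sin Δλ · cos φ₂ = 0.214284
x = cos φ₁ sin φ₂ − sin φ₁ cos φ₂ cos Δλ = 0.057293
θ = atan2(y, x) = 75.0311° → 75.0311° (mod 360°)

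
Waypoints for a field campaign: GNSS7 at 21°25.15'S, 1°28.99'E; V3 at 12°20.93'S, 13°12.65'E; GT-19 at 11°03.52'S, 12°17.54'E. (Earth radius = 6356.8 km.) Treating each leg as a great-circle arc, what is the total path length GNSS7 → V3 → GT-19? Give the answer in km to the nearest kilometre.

1774 km

GNSS7: φ = -21.41917°, λ = +1.48317°
V3: φ = -12.34883°, λ = +13.21083°
GT-19: φ = -11.05867°, λ = +12.29233°
GNSS7→V3: c = 0.251614 rad, d = 1599.46 km
V3→GT-19: c = 0.027449 rad, d = 174.49 km
Total = 1599.46 + 174.49 = 1773.95 km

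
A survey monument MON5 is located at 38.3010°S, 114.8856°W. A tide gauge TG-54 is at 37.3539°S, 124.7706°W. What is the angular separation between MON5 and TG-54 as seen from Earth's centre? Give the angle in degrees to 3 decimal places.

Δφ = 0.9471°,  Δλ = -9.8850°
a = sin²(Δφ/2) + cos φ₁ cos φ₂ sin²(Δλ/2) = 0.004699
c = 2·arcsin(√a) = 0.137203 rad = 7.8611°

7.861°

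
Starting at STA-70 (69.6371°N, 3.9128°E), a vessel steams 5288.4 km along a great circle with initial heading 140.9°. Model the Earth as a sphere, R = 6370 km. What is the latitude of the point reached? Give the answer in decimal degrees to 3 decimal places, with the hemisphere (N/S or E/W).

25.674°N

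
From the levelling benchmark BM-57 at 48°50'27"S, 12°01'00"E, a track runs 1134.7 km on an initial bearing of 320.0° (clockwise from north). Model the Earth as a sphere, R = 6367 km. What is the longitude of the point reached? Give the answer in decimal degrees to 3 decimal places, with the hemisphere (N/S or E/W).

BM-57: φ = -48.84083°, λ = +12.01667°
δ = d/R = 1134.7/6367 = 0.178216 rad
φ₂ = arcsin(sin φ₁ cos δ + cos φ₁ sin δ cos θ)
   = arcsin(-0.75288·0.98416 + 0.65815·0.17727·0.76604) = -40.66103°
λ₂ = λ₁ + atan2(sin θ sin δ cos φ₁, cos δ − sin φ₁ sin φ₂) = 3.37730°

3.377°E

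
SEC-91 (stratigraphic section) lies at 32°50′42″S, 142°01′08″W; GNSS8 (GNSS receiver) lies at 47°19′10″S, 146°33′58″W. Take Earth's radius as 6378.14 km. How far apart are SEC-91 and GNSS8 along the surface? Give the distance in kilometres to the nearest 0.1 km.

SEC-91: φ = -32.84500°, λ = -142.01889°
GNSS8: φ = -47.31944°, λ = -146.56611°
Δφ = -14.4744°,  Δλ = -4.5472°
a = sin²(Δφ/2) + cos φ₁ cos φ₂ sin²(Δλ/2) = 0.016767
c = 2·arcsin(√a) = 0.259702 rad = 14.8798°
d = R·c = 6378.14 × 0.259702 = 1656.4 km

1656.4 km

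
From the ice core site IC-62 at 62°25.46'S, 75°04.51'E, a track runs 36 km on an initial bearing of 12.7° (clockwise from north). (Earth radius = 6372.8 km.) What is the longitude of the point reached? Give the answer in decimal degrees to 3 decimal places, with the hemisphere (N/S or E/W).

75.227°E

IC-62: φ = -62.42433°, λ = +75.07517°
δ = d/R = 36/6372.8 = 0.005649 rad
φ₂ = arcsin(sin φ₁ cos δ + cos φ₁ sin δ cos θ)
   = arcsin(-0.88640·0.99998 + 0.46292·0.00565·0.97553) = -62.10850°
λ₂ = λ₁ + atan2(sin θ sin δ cos φ₁, cos δ − sin φ₁ sin φ₂) = 75.22728°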